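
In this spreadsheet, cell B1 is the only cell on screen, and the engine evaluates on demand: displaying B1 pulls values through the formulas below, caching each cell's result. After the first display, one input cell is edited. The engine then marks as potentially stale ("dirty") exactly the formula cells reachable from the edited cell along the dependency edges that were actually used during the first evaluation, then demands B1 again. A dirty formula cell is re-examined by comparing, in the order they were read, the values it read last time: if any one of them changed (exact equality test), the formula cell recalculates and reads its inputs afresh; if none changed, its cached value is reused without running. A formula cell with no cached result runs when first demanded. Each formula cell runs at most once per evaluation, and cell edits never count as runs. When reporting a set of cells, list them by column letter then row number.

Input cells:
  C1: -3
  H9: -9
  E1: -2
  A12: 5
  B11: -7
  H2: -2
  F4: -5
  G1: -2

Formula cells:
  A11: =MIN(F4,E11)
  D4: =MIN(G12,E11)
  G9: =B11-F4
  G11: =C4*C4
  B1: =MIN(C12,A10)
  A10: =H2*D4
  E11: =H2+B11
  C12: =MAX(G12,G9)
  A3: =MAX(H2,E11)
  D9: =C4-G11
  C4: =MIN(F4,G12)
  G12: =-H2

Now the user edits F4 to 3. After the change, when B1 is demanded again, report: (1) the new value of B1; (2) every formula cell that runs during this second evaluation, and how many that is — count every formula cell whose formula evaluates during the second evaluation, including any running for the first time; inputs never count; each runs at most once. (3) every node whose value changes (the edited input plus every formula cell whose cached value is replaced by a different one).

Initial pass — values computed on the first demand:
  E11 = -2 + -7 = -9
  G9 = -7 - -5 = -2
  G12 = -(-2) = 2
  C12 = MAX(2, -2) = 2
  D4 = MIN(2, -9) = -9
  A10 = -2 * -9 = 18
  B1 = MIN(2, 18) = 2

Second demand — change propagation:
  G9: re-runs because F4 -5->3; new result -10.
  C12: re-runs because G9 -2->-10; new result 2 (unchanged).
  B1: re-examined; everything it read last time is the same (C12 unchanged, A10 unchanged) — cache 2 kept, no run.

The important point: C12 recomputes to an identical value, and the output ends up unchanged.

B1 now evaluates to 2.
Run set: C12, G9 (2 run).
Changed values: F4, G9.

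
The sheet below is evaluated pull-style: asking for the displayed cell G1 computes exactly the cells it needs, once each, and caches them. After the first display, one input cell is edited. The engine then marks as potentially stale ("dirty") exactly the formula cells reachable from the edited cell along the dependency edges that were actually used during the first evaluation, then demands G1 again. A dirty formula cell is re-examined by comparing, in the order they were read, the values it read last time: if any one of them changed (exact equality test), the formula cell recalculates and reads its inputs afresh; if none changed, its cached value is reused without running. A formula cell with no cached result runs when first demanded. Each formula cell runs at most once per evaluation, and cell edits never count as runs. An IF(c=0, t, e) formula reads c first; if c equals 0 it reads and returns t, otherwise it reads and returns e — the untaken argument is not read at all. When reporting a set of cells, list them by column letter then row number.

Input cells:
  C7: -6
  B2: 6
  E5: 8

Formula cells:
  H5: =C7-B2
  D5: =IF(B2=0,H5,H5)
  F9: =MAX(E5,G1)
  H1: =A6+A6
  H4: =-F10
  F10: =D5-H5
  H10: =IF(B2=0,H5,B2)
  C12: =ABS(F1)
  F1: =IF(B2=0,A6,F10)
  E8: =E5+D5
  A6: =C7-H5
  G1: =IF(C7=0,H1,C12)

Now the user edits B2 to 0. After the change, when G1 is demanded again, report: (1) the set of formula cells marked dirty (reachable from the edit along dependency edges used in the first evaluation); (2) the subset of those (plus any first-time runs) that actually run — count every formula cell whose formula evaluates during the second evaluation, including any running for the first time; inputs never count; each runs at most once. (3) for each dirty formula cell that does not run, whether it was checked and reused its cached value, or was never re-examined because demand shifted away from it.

First demand of the output computes:
  H5 = -6 - 6 = -12
  D5 = IF(B2=0: B2=6 -> else branch H5) = -12
  F10 = -12 - -12 = 0
  F1 = IF(B2=0: B2=6 -> else branch F10) = 0
  C12 = ABS(0) = 0
  G1 = IF(C7=0: C7=-6 -> else branch C12) = 0

After the edit, cleaning proceeds:
  H5: a read changed (B2 6->0) — executes, giving -6.
  A6: had never run; runs now, result 0.
  D5: stays stale; no demand reaches it after the flip.
  F10: stays stale; no demand reaches it after the flip.
  F1: a read changed (B2 6->0) — executes, giving 0 — identical to its old value.
  C12: dirty, but its reads are unchanged (F1 unchanged); cached 0 stands.
  G1: dirty, but its reads are unchanged (C7 unchanged, C12 unchanged); cached 0 stands.

Note the branch switch — demand abandons D5, F10, which are never re-examined.

The edit dirties: C12, D5, F1, F10, G1, H5.
3 formula cells run: A6, F1, H5.
Cache hits after checking: C12, G1.
Unvisited dirty nodes (no longer demanded): D5, F10.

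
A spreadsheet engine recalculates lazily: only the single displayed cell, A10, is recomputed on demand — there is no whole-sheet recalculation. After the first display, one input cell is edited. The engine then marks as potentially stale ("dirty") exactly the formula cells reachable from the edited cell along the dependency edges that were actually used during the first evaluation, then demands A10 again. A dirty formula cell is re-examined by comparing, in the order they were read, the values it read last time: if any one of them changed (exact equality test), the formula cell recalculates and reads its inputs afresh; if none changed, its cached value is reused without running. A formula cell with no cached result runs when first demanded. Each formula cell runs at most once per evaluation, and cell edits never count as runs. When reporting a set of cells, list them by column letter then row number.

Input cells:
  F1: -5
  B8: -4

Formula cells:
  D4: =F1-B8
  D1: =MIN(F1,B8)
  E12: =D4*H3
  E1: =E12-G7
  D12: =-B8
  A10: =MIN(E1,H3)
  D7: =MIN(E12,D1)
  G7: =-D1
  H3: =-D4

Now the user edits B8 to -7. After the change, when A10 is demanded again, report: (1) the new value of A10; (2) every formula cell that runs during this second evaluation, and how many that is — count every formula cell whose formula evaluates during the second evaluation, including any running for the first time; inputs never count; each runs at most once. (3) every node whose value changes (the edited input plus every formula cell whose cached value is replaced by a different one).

New value of A10: -11.
Formula cells that run: A10, D1, D4, E1, E12, G7, H3 — 7 in total.
Values that change: A10, B8, D1, D4, E1, E12, G7, H3.

First evaluation (everything demanded from the output):
  D1 = MIN(-5, -4) = -5
  D4 = -5 - -4 = -1
  G7 = -(-5) = 5
  H3 = -(-1) = 1
  E12 = -1 * 1 = -1
  E1 = -1 - 5 = -6
  A10 = MIN(-6, 1) = -6

Propagation after the edit:
  D1: runs — B8 -4->-7; result -7.
  D4: runs — B8 -4->-7; result 2.
  G7: runs — D1 -5->-7; result 7.
  H3: runs — D4 -1->2; result -2.
  E12: runs — D4 -1->2; H3 1->-2; result -4.
  E1: runs — E12 -1->-4; G7 5->7; result -11.
  A10: runs — E1 -6->-11; H3 1->-2; result -11.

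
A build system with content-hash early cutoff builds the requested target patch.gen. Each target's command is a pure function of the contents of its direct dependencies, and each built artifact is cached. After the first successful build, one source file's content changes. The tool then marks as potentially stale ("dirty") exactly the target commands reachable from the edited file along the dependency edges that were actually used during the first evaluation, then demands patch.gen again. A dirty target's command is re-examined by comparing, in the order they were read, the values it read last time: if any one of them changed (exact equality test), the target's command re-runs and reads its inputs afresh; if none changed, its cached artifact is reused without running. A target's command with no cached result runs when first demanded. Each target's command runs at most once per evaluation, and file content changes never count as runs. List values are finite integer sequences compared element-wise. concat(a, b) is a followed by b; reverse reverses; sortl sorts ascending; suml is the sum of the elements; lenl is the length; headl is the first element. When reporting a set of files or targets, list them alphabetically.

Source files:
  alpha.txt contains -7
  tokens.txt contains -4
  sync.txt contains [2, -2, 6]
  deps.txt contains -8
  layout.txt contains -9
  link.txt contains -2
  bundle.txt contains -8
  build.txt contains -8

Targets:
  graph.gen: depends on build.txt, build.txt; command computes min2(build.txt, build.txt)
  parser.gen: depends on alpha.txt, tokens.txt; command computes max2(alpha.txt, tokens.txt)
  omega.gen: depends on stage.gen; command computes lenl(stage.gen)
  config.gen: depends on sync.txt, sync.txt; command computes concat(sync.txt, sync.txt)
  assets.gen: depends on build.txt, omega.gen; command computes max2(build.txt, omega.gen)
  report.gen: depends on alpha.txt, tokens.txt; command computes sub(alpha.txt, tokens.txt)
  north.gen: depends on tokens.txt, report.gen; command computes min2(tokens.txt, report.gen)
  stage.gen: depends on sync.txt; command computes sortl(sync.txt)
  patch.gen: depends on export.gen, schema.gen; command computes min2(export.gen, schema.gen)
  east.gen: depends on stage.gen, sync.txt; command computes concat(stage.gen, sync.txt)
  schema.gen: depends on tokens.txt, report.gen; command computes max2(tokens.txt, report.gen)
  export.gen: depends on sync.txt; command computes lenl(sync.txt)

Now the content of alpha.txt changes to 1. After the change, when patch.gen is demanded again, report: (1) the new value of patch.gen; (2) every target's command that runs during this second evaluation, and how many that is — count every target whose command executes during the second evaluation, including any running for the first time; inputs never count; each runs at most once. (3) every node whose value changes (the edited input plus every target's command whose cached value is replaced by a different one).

First evaluation (everything demanded from the output):
  export.gen = lenl([2, -2, 6]) = 3
  report.gen = sub(-7, -4) = -3
  schema.gen = max2(-4, -3) = -3
  patch.gen = min2(3, -3) = -3

Propagation after the edit:
  report.gen: runs — alpha.txt -7->1; result 5.
  schema.gen: runs — report.gen -3->5; result 5.
  patch.gen: runs — schema.gen -3->5; result 3.

New value of patch.gen: 3.
Target commands that run: patch.gen, report.gen, schema.gen — 3 in total.
Values that change: alpha.txt, patch.gen, report.gen, schema.gen.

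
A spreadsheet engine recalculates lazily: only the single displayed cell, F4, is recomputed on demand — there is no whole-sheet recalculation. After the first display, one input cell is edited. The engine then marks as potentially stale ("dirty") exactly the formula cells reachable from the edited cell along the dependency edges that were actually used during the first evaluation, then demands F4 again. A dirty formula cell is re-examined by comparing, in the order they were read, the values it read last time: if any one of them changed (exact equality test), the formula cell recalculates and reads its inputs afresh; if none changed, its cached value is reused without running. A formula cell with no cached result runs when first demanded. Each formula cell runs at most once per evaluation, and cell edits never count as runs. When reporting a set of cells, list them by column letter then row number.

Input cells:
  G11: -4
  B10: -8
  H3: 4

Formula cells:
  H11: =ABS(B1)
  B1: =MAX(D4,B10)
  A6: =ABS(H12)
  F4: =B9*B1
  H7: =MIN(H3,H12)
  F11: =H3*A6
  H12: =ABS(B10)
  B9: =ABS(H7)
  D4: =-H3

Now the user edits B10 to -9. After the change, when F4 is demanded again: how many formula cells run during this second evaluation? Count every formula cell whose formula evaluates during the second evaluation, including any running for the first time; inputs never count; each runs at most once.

Formula cells that run: B1, H7, H12 — 3 in total.
Key observation: the cutoff stops propagation at B9 — its inputs' values are unchanged, so it reuses its cache.

First evaluation (everything demanded from the output):
  D4 = -(4) = -4
  B1 = MAX(-4, -8) = -4
  H12 = ABS(-8) = 8
  H7 = MIN(4, 8) = 4
  B9 = ABS(4) = 4
  F4 = 4 * -4 = -16

Propagation after the edit:
  B1: runs — B10 -8->-9; result -4 (same value as before).
  H12: runs — B10 -8->-9; result 9.
  H7: runs — H12 8->9; result 4 (same value as before).
  B9: checked — values it read are unchanged (H7 unchanged); reused cached 4 without running.
  F4: checked — values it read are unchanged (B9 unchanged, B1 unchanged); reused cached -16 without running.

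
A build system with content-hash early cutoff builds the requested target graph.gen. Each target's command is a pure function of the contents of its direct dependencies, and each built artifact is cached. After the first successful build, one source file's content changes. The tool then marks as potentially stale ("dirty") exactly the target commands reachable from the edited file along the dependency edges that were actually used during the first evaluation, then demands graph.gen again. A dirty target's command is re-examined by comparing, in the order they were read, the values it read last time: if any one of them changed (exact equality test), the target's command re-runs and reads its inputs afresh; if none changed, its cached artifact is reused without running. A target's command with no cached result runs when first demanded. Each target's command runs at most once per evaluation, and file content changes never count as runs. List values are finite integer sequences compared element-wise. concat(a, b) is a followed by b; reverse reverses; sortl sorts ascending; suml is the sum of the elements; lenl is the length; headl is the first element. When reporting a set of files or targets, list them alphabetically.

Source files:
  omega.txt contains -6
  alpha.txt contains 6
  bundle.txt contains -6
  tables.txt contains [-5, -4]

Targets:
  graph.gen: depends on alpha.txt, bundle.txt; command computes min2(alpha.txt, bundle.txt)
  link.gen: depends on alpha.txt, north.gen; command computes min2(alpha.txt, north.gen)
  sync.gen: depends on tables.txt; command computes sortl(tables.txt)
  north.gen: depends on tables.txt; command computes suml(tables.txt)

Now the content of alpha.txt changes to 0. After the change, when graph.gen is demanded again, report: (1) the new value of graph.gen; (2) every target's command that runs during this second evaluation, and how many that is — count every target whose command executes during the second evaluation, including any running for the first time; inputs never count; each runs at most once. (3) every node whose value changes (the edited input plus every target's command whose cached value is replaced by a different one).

New value of graph.gen: -6.
Target commands that run: graph.gen — 1 in total.
Values that change: alpha.txt.

First evaluation (everything demanded from the output):
  graph.gen = min2(6, -6) = -6

Propagation after the edit:
  graph.gen: runs — alpha.txt 6->0; result -6 (same value as before).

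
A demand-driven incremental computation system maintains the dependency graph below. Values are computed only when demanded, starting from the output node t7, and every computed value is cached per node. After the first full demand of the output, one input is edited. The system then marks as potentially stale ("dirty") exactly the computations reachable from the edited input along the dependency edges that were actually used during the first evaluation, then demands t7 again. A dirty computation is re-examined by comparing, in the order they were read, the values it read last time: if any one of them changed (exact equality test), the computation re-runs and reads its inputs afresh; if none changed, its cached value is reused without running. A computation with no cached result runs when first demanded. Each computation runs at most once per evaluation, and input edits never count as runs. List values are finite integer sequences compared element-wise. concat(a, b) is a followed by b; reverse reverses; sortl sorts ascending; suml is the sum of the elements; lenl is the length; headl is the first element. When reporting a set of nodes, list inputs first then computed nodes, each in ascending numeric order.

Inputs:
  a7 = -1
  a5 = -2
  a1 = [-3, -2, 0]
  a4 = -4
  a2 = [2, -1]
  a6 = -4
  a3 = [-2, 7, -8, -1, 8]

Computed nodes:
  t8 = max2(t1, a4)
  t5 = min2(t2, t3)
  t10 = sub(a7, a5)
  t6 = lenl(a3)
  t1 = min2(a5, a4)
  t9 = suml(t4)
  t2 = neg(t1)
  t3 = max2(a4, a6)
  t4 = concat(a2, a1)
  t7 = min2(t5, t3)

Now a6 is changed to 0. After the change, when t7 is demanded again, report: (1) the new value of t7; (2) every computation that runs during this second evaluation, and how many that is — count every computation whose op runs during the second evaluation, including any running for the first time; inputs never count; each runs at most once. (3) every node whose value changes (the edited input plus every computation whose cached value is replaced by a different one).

First evaluation (everything demanded from the output):
  t1 = min2(-2, -4) = -4
  t2 = neg(-4) = 4
  t3 = max2(-4, -4) = -4
  t5 = min2(4, -4) = -4
  t7 = min2(-4, -4) = -4

Propagation after the edit:
  t3: runs — a6 -4->0; result 0.
  t5: runs — t3 -4->0; result 0.
  t7: runs — t5 -4->0; t3 -4->0; result 0.

New value of t7: 0.
Computations that run: t3, t5, t7 — 3 in total.
Values that change: a6, t3, t5, t7.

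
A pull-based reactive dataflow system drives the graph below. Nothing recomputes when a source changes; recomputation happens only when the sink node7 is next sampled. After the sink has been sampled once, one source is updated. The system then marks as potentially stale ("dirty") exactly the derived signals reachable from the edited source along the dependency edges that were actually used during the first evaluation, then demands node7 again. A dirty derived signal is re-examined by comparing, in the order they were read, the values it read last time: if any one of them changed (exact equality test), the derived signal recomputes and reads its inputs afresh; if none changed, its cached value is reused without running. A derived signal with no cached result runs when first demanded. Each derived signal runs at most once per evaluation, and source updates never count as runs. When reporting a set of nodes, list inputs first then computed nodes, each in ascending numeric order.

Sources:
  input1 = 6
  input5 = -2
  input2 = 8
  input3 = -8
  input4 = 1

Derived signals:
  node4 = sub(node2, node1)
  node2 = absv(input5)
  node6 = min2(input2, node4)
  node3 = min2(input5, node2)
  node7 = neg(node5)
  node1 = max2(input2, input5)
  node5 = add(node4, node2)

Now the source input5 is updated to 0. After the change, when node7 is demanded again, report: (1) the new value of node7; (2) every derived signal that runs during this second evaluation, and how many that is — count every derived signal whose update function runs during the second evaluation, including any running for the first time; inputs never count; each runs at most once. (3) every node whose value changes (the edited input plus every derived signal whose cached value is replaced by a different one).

New value of node7: 8.
Derived signals that run: node1, node2, node4, node5, node7 — 5 in total.
Values that change: input5, node2, node4, node5, node7.

First evaluation (everything demanded from the output):
  node1 = max2(8, -2) = 8
  node2 = absv(-2) = 2
  node4 = sub(2, 8) = -6
  node5 = add(-6, 2) = -4
  node7 = neg(-4) = 4

Propagation after the edit:
  node1: runs — input5 -2->0; result 8 (same value as before).
  node2: runs — input5 -2->0; result 0.
  node4: runs — node2 2->0; result -8.
  node5: runs — node4 -6->-8; node2 2->0; result -8.
  node7: runs — node5 -4->-8; result 8.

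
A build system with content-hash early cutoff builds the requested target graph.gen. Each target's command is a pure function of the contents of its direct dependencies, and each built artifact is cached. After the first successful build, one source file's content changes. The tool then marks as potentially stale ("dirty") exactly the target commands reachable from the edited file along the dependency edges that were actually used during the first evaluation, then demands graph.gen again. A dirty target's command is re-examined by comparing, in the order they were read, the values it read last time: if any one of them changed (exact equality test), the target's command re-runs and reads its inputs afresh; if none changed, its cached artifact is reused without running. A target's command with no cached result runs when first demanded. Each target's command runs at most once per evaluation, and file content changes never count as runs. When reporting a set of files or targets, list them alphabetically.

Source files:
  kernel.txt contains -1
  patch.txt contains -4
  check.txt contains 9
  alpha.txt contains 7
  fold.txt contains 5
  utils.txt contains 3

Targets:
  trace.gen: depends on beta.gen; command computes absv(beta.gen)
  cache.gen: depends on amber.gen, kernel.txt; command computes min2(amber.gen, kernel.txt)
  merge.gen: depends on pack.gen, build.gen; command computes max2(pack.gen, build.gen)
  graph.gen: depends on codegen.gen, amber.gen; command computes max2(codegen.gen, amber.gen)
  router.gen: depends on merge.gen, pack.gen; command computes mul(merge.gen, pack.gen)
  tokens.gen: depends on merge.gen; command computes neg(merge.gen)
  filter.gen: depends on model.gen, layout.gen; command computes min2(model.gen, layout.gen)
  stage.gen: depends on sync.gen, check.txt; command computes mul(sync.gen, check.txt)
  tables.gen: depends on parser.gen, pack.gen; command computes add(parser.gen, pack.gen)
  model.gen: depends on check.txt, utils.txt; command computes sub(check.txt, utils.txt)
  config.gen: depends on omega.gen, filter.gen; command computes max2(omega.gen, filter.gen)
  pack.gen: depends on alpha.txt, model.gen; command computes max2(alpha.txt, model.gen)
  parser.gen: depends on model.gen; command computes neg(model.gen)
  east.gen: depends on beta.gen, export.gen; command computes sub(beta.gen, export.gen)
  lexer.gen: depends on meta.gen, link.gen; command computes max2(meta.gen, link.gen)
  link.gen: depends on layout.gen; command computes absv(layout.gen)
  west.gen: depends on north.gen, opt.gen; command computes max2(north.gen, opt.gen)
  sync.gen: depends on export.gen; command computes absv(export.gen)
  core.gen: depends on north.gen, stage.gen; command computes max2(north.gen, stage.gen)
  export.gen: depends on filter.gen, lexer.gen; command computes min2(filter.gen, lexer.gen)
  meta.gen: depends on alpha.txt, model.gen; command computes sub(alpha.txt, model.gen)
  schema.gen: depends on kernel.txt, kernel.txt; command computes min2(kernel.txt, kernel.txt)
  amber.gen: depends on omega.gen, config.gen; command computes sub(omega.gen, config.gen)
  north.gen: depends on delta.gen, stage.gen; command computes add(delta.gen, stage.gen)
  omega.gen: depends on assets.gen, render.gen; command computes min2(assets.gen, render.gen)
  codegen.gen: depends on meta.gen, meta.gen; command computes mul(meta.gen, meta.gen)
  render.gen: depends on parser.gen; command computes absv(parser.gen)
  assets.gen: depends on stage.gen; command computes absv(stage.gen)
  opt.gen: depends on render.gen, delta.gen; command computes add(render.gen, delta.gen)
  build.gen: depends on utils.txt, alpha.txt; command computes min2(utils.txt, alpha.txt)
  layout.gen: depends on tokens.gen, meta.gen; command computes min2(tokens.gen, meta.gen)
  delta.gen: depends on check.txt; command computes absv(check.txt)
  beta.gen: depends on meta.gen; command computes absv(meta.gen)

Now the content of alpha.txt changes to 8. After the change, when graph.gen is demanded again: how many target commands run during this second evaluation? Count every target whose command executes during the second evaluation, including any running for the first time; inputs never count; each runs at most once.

Target commands that run: assets.gen, build.gen, codegen.gen, config.gen, export.gen, filter.gen, graph.gen, layout.gen, lexer.gen, link.gen, merge.gen, meta.gen, omega.gen, pack.gen, stage.gen, sync.gen, tokens.gen — 17 in total.
Key observation: the cutoff stops propagation at amber.gen — its inputs' values are unchanged, so it reuses its cache.

First evaluation (everything demanded from the output):
  build.gen = min2(3, 7) = 3
  model.gen = sub(9, 3) = 6
  meta.gen = sub(7, 6) = 1
  codegen.gen = mul(1, 1) = 1
  pack.gen = max2(7, 6) = 7
  merge.gen = max2(7, 3) = 7
  parser.gen = neg(6) = -6
  render.gen = absv(-6) = 6
  tokens.gen = neg(7) = -7
  layout.gen = min2(-7, 1) = -7
  filter.gen = min2(6, -7) = -7
  link.gen = absv(-7) = 7
  lexer.gen = max2(1, 7) = 7
  export.gen = min2(-7, 7) = -7
  sync.gen = absv(-7) = 7
  stage.gen = mul(7, 9) = 63
  assets.gen = absv(63) = 63
  omega.gen = min2(63, 6) = 6
  config.gen = max2(6, -7) = 6
  amber.gen = sub(6, 6) = 0
  graph.gen = max2(1, 0) = 1

Propagation after the edit:
  build.gen: runs — alpha.txt 7->8; result 3 (same value as before).
  meta.gen: runs — alpha.txt 7->8; result 2.
  codegen.gen: runs — meta.gen 1->2; meta.gen 1->2; result 4.
  pack.gen: runs — alpha.txt 7->8; result 8.
  merge.gen: runs — pack.gen 7->8; result 8.
  tokens.gen: runs — merge.gen 7->8; result -8.
  layout.gen: runs — tokens.gen -7->-8; meta.gen 1->2; result -8.
  filter.gen: runs — layout.gen -7->-8; result -8.
  link.gen: runs — layout.gen -7->-8; result 8.
  lexer.gen: runs — meta.gen 1->2; link.gen 7->8; result 8.
  export.gen: runs — filter.gen -7->-8; lexer.gen 7->8; result -8.
  sync.gen: runs — export.gen -7->-8; result 8.
  stage.gen: runs — sync.gen 7->8; result 72.
  assets.gen: runs — stage.gen 63->72; result 72.
  omega.gen: runs — assets.gen 63->72; result 6 (same value as before).
  config.gen: runs — filter.gen -7->-8; result 6 (same value as before).
  amber.gen: checked — values it read are unchanged (omega.gen unchanged, config.gen unchanged); reused cached 0 without running.
  graph.gen: runs — codegen.gen 1->4; result 4.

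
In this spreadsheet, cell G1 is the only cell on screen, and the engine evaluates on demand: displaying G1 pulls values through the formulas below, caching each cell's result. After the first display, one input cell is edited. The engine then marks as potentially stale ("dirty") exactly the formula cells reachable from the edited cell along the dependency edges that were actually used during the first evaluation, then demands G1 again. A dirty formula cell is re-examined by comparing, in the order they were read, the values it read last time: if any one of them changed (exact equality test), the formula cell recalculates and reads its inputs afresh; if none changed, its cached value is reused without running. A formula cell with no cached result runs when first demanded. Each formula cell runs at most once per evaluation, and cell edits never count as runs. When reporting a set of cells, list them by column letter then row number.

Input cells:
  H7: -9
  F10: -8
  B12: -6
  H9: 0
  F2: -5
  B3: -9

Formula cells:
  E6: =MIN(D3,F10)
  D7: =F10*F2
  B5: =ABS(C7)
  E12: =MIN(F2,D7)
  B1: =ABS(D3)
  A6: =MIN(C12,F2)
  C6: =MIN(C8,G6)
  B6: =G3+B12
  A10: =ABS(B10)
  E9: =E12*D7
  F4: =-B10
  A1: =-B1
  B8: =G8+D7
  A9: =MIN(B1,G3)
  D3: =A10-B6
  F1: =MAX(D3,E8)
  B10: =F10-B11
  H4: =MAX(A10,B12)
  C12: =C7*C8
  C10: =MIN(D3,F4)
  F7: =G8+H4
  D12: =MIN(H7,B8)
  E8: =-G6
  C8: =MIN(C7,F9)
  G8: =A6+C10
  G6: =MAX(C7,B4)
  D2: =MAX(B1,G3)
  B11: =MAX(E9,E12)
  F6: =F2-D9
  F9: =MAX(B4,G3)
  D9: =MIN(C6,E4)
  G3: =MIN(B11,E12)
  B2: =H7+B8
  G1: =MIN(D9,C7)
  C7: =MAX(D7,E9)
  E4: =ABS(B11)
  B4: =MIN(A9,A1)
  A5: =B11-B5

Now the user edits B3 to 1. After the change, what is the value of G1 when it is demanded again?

Initial pass — values computed on the first demand:
  D7 = -8 * -5 = 40
  E12 = MIN(-5, 40) = -5
  E9 = -5 * 40 = -200
  B11 = MAX(-200, -5) = -5
  B10 = -8 - -5 = -3
  A10 = ABS(-3) = 3
  C7 = MAX(40, -200) = 40
  E4 = ABS(-5) = 5
  G3 = MIN(-5, -5) = -5
  B6 = -5 + -6 = -11
  D3 = 3 - -11 = 14
  B1 = ABS(14) = 14
  A1 = -(14) = -14
  A9 = MIN(14, -5) = -5
  B4 = MIN(-5, -14) = -14
  F9 = MAX(-14, -5) = -5
  C8 = MIN(40, -5) = -5
  G6 = MAX(40, -14) = 40
  C6 = MIN(-5, 40) = -5
  D9 = MIN(-5, 5) = -5
  G1 = MIN(-5, 40) = -5

Second demand — change propagation:
  no demanded computation ever read B3, so the edit dirties nothing and nothing runs.

The important point: nothing the output needs ever reads B3, so the edit is invisible to it.

G1 now evaluates to -5.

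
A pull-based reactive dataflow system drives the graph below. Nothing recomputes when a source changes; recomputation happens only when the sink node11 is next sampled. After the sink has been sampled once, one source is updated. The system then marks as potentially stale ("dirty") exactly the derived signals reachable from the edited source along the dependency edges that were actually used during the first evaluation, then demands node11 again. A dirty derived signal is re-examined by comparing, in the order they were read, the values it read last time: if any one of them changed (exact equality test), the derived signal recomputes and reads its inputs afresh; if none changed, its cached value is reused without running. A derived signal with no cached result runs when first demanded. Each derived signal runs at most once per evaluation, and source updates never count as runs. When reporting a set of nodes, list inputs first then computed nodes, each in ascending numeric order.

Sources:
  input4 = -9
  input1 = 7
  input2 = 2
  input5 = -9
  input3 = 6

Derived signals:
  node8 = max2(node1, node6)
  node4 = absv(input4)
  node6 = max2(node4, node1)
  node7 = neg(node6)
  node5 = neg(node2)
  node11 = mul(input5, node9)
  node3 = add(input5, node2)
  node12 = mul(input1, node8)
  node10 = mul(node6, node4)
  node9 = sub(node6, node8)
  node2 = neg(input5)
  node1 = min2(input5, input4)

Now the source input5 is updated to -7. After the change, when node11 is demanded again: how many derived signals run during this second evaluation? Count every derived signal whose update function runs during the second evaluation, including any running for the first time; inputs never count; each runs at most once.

Derived signals that run: node1, node11 — 2 in total.
Key observation: the cutoff stops propagation at node6 — its inputs' values are unchanged, so it reuses its cache.

First evaluation (everything demanded from the output):
  node1 = min2(-9, -9) = -9
  node4 = absv(-9) = 9
  node6 = max2(9, -9) = 9
  node8 = max2(-9, 9) = 9
  node9 = sub(9, 9) = 0
  node11 = mul(-9, 0) = 0

Propagation after the edit:
  node1: runs — input5 -9->-7; result -9 (same value as before).
  node6: checked — values it read are unchanged (node4 unchanged, node1 unchanged); reused cached 9 without running.
  node8: checked — values it read are unchanged (node1 unchanged, node6 unchanged); reused cached 9 without running.
  node9: checked — values it read are unchanged (node6 unchanged, node8 unchanged); reused cached 0 without running.
  node11: runs — input5 -9->-7; result 0 (same value as before).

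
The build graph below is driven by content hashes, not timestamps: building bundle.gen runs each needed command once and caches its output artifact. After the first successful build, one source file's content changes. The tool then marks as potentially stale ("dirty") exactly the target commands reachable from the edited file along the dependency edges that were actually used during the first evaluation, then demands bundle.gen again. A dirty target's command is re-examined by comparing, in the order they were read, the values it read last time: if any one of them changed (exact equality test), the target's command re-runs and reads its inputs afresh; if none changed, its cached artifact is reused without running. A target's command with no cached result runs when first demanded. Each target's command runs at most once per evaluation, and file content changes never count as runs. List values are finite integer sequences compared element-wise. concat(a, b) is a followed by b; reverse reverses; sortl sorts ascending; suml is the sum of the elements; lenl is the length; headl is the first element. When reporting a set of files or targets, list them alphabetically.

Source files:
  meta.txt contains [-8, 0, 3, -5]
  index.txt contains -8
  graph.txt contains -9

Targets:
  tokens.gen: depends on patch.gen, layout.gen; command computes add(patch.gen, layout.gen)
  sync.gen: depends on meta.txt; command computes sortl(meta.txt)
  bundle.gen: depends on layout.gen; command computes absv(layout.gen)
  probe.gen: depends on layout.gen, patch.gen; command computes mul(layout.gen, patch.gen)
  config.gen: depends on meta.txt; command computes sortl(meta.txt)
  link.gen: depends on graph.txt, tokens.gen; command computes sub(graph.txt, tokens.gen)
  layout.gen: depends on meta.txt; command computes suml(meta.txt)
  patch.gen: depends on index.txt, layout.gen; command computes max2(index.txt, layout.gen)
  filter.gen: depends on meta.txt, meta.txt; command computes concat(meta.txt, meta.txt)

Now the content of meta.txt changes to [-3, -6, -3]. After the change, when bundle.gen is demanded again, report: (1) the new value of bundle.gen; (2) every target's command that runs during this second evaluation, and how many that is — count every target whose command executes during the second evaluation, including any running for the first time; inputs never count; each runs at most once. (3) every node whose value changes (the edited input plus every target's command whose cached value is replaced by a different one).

bundle.gen now evaluates to 12.
Run set: bundle.gen, layout.gen (2 run).
Changed values: bundle.gen, layout.gen, meta.txt.

Initial pass — values computed on the first demand:
  layout.gen = suml([-8, 0, 3, -5]) = -10
  bundle.gen = absv(-10) = 10

Second demand — change propagation:
  layout.gen: re-runs because meta.txt [-8, 0, 3, -5]->[-3, -6, -3]; new result -12.
  bundle.gen: re-runs because layout.gen -10->-12; new result 12.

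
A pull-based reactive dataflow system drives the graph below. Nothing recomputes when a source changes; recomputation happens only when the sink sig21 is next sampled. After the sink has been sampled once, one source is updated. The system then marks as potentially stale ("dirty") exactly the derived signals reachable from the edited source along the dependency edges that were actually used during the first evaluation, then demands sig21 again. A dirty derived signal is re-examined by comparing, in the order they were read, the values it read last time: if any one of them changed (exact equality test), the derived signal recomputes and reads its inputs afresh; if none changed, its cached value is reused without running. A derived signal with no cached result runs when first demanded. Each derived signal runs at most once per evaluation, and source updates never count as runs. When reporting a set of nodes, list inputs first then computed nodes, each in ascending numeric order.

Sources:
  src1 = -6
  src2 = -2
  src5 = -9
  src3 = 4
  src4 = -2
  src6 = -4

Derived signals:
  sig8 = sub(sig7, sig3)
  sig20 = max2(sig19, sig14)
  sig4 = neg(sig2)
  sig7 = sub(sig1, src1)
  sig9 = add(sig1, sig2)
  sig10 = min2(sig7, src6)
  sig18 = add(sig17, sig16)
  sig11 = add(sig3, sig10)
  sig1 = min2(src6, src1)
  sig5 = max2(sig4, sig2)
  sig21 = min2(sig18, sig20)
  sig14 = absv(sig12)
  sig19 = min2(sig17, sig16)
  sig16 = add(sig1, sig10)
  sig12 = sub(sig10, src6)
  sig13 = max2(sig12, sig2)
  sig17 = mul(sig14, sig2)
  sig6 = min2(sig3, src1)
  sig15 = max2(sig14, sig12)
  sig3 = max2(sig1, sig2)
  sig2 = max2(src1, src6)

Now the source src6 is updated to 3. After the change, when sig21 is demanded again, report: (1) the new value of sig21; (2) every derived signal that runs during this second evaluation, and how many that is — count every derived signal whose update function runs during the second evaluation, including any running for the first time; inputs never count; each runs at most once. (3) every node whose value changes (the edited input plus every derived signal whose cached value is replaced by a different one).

First evaluation (everything demanded from the output):
  sig1 = min2(-4, -6) = -6
  sig2 = max2(-6, -4) = -4
  sig7 = sub(-6, -6) = 0
  sig10 = min2(0, -4) = -4
  sig12 = sub(-4, -4) = 0
  sig14 = absv(0) = 0
  sig16 = add(-6, -4) = -10
  sig17 = mul(0, -4) = 0
  sig18 = add(0, -10) = -10
  sig19 = min2(0, -10) = -10
  sig20 = max2(-10, 0) = 0
  sig21 = min2(-10, 0) = -10

Propagation after the edit:
  sig1: runs — src6 -4->3; result -6 (same value as before).
  sig2: runs — src6 -4->3; result 3.
  sig7: checked — values it read are unchanged (sig1 unchanged, src1 unchanged); reused cached 0 without running.
  sig10: runs — src6 -4->3; result 0.
  sig12: runs — sig10 -4->0; src6 -4->3; result -3.
  sig14: runs — sig12 0->-3; result 3.
  sig16: runs — sig10 -4->0; result -6.
  sig17: runs — sig14 0->3; sig2 -4->3; result 9.
  sig18: runs — sig17 0->9; sig16 -10->-6; result 3.
  sig19: runs — sig17 0->9; sig16 -10->-6; result -6.
  sig20: runs — sig19 -10->-6; sig14 0->3; result 3.
  sig21: runs — sig18 -10->3; sig20 0->3; result 3.

Key observation: the cutoff stops propagation at sig7 — its inputs' values are unchanged, so it reuses its cache.

New value of sig21: 3.
Derived signals that run: sig1, sig2, sig10, sig12, sig14, sig16, sig17, sig18, sig19, sig20, sig21 — 11 in total.
Values that change: src6, sig2, sig10, sig12, sig14, sig16, sig17, sig18, sig19, sig20, sig21.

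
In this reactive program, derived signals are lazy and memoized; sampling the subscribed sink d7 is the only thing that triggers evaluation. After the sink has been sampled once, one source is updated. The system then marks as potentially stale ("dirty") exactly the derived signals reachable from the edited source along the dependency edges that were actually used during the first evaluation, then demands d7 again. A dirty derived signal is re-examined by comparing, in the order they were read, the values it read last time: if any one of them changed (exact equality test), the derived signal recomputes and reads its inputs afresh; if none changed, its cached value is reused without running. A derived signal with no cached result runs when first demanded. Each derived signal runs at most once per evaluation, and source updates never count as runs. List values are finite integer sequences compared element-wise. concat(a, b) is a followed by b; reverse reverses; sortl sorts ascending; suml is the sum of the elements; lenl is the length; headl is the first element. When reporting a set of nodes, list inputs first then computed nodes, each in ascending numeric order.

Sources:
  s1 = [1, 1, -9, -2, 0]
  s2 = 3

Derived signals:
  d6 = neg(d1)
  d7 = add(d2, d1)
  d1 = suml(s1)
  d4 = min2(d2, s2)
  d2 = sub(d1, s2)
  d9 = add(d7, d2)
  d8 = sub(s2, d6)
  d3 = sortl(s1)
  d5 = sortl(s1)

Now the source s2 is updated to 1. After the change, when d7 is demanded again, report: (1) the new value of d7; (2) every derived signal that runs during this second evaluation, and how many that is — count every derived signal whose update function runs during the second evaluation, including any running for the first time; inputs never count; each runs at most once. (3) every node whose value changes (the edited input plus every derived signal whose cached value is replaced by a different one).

Demanding d7 again yields -19.
2 derived signals run: d2, d7.
The nodes whose values change: s2, d2, d7.

First demand of the output computes:
  d1 = suml([1, 1, -9, -2, 0]) = -9
  d2 = sub(-9, 3) = -12
  d7 = add(-12, -9) = -21

After the edit, cleaning proceeds:
  d2: a read changed (s2 3->1) — executes, giving -10.
  d7: a read changed (d2 -12->-10) — executes, giving -19.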